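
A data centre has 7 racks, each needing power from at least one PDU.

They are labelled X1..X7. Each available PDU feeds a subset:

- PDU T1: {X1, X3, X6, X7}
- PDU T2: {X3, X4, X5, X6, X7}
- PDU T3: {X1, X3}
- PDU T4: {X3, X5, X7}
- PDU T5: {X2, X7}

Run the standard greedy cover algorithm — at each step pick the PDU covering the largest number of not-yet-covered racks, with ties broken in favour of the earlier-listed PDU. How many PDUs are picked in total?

3

Greedy: pick T2 (covers 5 new) → pick T1 (covers 1 new) → pick T5 (covers 1 new). Total picks: 3.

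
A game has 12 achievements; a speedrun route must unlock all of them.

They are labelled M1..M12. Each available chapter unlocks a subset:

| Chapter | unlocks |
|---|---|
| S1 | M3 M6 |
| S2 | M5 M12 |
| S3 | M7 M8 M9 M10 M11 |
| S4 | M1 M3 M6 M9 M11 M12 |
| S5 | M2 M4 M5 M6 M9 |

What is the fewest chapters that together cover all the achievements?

3

S3 and S4 and S5 together: S3 ∪ S4 ∪ S5 = {M1, M2, M3, M4, M5, M6, M7, M8, M9, M10, M11, M12} — every achievement is covered.
Only S4 contains M1, so S4 is forced; the remaining 6 achievements need at least 2 more chapters (each remaining chapter adds at most 3) — so at least 3 chapters are needed, and 3 is optimal.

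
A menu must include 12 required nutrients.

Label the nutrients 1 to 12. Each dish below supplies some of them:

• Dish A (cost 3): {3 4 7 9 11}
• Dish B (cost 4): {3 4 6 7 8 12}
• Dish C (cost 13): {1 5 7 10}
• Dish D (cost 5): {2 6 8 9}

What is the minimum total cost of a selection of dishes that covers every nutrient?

A, B, C, D together cover every nutrient (A ∪ B ∪ C ∪ D = {1, 2, 3, 4, 5, 6, 7, 8, 9, 10, 11, 12}); total cost 3 + 4 + 13 + 5 = 25.
No covering selection has total cost below 25.

25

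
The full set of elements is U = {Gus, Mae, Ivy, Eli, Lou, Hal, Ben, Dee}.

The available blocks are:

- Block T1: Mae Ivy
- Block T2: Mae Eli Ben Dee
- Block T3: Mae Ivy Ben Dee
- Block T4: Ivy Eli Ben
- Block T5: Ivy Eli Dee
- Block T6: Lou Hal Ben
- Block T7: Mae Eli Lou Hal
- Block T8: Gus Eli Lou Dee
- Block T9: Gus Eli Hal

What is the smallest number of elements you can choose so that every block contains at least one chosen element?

H = {Mae, Eli, Hal} meets every block (each contains at least one member of H), and |H| = 3.
No choice of 2 elements meets every block, so 3 is the minimum.

3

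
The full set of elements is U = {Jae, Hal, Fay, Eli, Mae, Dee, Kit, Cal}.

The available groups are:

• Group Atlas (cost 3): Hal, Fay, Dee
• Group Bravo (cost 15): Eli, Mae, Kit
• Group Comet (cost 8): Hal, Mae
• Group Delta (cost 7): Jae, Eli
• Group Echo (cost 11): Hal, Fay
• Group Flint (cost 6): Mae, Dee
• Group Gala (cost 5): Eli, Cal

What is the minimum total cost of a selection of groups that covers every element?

Atlas, Bravo, Delta, Gala together cover every element (Atlas ∪ Bravo ∪ Delta ∪ Gala = {Jae, Hal, Fay, Eli, Mae, Dee, Kit, Cal}); total cost 3 + 15 + 7 + 5 = 30.
The greedy pick Atlas, Gala, Flint, Delta, Bravo costs 36; no covering selection beats 30.

30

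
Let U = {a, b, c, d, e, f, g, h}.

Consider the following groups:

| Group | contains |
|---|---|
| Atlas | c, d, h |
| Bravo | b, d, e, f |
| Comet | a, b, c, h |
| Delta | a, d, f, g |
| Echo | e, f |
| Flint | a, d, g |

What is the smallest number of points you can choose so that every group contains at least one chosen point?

T = {b, d, f} meets every group (each contains at least one member of T), and |T| = 3.
No choice of 2 points meets every group, so 3 is the minimum.

3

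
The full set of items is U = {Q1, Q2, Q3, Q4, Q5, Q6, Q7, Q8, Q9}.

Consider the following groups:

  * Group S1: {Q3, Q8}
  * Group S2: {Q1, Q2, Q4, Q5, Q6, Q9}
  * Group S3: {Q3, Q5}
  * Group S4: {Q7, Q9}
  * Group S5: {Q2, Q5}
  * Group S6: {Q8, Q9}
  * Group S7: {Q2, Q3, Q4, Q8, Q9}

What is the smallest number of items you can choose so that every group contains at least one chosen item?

3

The 3 items {Q5, Q7, Q8} hit every group.
The groups S1, S4, S5 are pairwise disjoint, so any hitting set needs a separate item for each — at least 3. Hence 3 is optimal.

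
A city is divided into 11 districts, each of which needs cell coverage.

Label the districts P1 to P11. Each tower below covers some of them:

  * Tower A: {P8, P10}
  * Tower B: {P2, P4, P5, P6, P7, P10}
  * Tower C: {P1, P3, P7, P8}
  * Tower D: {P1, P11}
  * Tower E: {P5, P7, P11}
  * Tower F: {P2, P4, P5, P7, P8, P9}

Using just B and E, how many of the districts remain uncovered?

4

Union of B, E = {P2, P4, P5, P6, P7, P10, P11}.
Not covered: P1, P3, P8, P9 — 4 districts.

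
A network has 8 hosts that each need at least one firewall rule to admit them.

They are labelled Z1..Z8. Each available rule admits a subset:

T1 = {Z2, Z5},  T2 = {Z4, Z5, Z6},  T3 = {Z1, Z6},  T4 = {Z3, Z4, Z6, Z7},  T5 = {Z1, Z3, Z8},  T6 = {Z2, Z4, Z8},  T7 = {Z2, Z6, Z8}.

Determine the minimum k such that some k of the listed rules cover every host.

3

T1 and T4 and T5 together: T1 ∪ T4 ∪ T5 = {Z1, Z2, Z3, Z4, Z5, Z6, Z7, Z8} — every host is covered.
Only T4 contains Z7, so T4 is forced; the remaining 4 hosts need at least 2 more rules (each remaining rule adds at most 2) — so at least 3 rules are needed, and 3 is optimal.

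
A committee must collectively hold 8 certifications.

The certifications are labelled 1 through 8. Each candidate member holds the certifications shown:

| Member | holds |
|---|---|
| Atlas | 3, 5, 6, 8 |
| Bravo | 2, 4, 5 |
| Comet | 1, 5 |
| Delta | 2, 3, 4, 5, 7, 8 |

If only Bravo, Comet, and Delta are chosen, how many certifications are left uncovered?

1

Union of Bravo, Comet, Delta = {1, 2, 3, 4, 5, 7, 8}.
Not covered: 6 — 1 certification.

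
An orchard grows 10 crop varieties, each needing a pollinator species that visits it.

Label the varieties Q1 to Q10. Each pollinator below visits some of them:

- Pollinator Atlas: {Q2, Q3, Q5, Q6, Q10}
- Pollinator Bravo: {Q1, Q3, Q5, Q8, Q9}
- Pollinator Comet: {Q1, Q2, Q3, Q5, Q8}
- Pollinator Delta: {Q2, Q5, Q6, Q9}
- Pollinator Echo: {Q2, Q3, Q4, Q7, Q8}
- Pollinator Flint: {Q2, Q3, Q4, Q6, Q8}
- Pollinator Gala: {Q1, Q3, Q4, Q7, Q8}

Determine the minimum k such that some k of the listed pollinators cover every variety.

3

Atlas and Delta and Gala together: Atlas ∪ Delta ∪ Gala = {Q1, Q2, Q3, Q4, Q5, Q6, Q7, Q8, Q9, Q10} — every variety is covered.
Only Atlas contains Q10, so Atlas is forced; the remaining 5 varieties need at least 2 more pollinators (each remaining pollinator adds at most 4) — so at least 3 pollinators are needed, and 3 is optimal.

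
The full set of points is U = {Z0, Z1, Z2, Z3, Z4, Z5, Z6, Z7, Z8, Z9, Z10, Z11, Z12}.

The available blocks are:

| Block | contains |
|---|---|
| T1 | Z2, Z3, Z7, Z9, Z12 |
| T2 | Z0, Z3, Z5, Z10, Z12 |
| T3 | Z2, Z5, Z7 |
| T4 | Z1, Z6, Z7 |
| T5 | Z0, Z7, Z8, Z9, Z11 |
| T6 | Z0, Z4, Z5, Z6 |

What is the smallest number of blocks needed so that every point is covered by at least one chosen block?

Take {T1, T2, T4, T5, T6}. Their union is {Z0, Z1, Z2, Z3, Z4, Z5, Z6, Z7, Z8, Z9, Z10, Z11, Z12}, which is all 13 points.
No 4 of the 6 blocks cover everything (all 15 combinations miss at least one point), so 5 is optimal.

5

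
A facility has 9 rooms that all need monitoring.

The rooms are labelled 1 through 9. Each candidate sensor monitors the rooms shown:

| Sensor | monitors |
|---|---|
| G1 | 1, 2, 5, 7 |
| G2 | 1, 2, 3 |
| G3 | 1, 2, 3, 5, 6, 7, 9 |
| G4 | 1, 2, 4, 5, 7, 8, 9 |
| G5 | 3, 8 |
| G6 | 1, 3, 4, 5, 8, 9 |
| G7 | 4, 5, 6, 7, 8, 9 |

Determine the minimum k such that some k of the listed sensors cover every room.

G3 and G6 together: G3 ∪ G6 = {1, 2, 3, 4, 5, 6, 7, 8, 9} — every room is covered.
No single sensor has all 9 rooms (the largest, G3, has 7), so 2 is optimal.

2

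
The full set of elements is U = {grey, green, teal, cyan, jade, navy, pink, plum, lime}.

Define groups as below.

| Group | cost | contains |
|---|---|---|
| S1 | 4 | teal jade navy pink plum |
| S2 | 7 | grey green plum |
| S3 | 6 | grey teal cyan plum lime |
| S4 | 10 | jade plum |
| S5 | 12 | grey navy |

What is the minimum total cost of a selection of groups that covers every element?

S1, S2, S3 together cover every element (S1 ∪ S2 ∪ S3 = {grey, green, teal, cyan, jade, navy, pink, plum, lime}); total cost 4 + 7 + 6 = 17.
No covering selection has total cost below 17.

17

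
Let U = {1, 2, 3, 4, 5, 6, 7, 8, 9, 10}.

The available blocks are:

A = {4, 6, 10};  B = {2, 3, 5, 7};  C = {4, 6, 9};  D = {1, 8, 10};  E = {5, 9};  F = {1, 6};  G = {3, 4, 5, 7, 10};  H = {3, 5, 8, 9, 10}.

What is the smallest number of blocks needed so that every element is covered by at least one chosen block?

B and C and D together: B ∪ C ∪ D = {1, 2, 3, 4, 5, 6, 7, 8, 9, 10} — every element is covered.
Only B contains 2, so B is forced; the remaining 6 elements need at least 2 more blocks (each remaining block adds at most 3) — so at least 3 blocks are needed, and 3 is optimal.

3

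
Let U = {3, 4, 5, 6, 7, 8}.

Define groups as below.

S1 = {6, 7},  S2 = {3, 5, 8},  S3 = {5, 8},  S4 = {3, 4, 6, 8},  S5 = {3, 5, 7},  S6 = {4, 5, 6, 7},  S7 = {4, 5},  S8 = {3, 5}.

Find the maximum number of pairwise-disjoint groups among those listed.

2

S1, S2 are pairwise disjoint (S1={6,7}; S2={3,5,8}).
Every remaining group overlaps one of these, and no 3 of the listed groups are pairwise disjoint, so 2 is the maximum.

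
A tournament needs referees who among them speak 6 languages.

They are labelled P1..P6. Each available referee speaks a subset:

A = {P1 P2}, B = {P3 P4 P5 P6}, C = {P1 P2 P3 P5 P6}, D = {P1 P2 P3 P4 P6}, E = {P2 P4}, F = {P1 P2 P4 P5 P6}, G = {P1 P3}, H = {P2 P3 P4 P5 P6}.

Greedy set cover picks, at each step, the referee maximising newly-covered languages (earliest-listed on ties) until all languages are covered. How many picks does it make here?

Greedy: pick C (covers 5 new) → pick B (covers 1 new). Total picks: 2.

2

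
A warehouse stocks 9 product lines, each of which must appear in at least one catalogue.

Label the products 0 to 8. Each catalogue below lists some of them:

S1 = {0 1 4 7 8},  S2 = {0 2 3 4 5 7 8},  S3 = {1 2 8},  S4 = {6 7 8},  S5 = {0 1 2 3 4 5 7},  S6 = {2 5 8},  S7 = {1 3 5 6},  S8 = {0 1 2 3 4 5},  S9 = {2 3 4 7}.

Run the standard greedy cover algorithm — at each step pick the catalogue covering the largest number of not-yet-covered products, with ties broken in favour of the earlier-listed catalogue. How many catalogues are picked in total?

2

Greedy: pick S2 (covers 7 new) → pick S7 (covers 2 new). Total picks: 2.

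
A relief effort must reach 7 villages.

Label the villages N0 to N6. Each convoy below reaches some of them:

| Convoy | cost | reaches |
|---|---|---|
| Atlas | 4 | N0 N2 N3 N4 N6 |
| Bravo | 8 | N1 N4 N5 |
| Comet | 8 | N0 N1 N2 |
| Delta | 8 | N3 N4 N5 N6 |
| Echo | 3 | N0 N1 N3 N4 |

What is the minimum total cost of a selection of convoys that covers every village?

12

Atlas, Bravo together cover every village (Atlas ∪ Bravo = {N0, N1, N2, N3, N4, N5, N6}); total cost 4 + 8 = 12.
The greedy pick Echo, Atlas, Bravo costs 15; no covering selection beats 12.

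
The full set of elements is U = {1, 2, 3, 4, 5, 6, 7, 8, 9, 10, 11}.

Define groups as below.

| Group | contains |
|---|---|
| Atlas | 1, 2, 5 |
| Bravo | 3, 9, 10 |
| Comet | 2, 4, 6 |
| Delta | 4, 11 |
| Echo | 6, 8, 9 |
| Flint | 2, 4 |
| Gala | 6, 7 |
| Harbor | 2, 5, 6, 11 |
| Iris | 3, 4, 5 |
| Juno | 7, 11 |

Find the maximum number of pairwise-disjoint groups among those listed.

Atlas, Bravo, Delta, Gala are pairwise disjoint (Atlas={1,2,5}; Bravo={3,9,10}; Delta={4,11}; Gala={6,7}).
Every remaining group overlaps one of these, and no 5 of the listed groups are pairwise disjoint, so 4 is the maximum.

4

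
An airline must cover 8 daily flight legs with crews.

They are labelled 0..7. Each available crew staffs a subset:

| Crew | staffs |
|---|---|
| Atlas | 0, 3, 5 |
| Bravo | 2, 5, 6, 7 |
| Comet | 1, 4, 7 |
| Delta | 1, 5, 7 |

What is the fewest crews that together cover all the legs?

Atlas and Bravo and Comet together: Atlas ∪ Bravo ∪ Comet = {0, 1, 2, 3, 4, 5, 6, 7} — every leg is covered.
Only Atlas contains 0, so Atlas is forced; the remaining 5 legs need at least 2 more crews (each remaining crew adds at most 3) — so at least 3 crews are needed, and 3 is optimal.

3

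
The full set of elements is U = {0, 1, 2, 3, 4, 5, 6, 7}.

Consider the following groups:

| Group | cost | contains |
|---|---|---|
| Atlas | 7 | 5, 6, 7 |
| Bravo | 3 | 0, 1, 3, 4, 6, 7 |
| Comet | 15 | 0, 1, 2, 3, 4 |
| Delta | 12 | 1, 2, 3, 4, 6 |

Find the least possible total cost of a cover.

Atlas, Comet together cover every element (Atlas ∪ Comet = {0, 1, 2, 3, 4, 5, 6, 7}); total cost 7 + 15 = 22.
No covering selection has total cost below 22.

22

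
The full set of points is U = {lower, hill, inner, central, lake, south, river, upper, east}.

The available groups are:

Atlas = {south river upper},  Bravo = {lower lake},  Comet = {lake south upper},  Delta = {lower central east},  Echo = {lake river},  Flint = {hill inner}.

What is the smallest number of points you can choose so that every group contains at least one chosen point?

4

The 4 points {inner, central, lake, south} hit every group.
No choice of 3 points meets every group, so 4 is the minimum.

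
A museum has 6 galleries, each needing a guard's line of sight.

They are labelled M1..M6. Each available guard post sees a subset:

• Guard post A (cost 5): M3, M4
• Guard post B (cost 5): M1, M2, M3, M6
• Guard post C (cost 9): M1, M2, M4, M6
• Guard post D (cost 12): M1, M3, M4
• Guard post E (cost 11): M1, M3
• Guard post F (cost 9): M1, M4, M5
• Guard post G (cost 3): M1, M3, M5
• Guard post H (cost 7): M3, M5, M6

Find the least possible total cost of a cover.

C, G together cover every gallery (C ∪ G = {M1, M2, M3, M4, M5, M6}); total cost 9 + 3 = 12.
The greedy pick G, B, A costs 13; no covering selection beats 12.

12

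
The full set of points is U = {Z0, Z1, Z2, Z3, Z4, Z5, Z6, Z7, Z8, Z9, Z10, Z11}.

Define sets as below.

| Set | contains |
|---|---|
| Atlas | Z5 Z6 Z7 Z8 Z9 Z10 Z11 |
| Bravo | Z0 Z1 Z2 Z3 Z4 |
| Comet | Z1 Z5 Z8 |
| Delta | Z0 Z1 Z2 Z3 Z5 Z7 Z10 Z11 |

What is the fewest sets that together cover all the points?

Atlas and Bravo together: Atlas ∪ Bravo = {Z0, Z1, Z2, Z3, Z4, Z5, Z6, Z7, Z8, Z9, Z10, Z11} — every point is covered.
No single set has all 12 points (the largest, Delta, has 8), so 2 is optimal.

2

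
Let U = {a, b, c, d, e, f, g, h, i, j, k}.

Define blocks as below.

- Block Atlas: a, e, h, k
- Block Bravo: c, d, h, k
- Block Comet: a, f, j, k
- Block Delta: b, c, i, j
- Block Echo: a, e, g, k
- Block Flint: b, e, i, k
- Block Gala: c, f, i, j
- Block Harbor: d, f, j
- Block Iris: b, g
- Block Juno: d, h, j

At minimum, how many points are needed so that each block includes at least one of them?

T = {b, j, k} meets every block (each contains at least one member of T), and |T| = 3.
The blocks Atlas, Harbor, Iris are pairwise disjoint, so any hitting set needs a separate point for each — at least 3. Hence 3 is optimal.

3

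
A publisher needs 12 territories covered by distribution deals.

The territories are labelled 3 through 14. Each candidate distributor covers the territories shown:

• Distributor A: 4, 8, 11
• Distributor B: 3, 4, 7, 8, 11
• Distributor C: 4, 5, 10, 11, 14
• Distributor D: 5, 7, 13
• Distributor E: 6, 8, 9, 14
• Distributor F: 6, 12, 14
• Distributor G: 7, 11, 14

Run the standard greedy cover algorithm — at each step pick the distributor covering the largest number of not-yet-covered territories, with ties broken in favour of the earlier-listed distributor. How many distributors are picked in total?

Greedy: pick B (covers 5 new) → pick C (covers 3 new) → pick E (covers 2 new) → pick D (covers 1 new) → pick F (covers 1 new). Total picks: 5.

5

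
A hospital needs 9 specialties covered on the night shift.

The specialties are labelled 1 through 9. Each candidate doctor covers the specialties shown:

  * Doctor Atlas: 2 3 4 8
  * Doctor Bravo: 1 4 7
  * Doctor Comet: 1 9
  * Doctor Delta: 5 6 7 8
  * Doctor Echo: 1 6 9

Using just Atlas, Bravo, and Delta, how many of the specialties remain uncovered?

Union of Atlas, Bravo, Delta = {1, 2, 3, 4, 5, 6, 7, 8}.
Not covered: 9 — 1 specialty.

1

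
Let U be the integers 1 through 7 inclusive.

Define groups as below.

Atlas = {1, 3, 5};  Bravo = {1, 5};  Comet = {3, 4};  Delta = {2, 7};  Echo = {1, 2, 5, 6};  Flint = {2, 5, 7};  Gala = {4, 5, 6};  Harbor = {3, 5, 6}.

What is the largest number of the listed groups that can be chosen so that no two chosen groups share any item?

Bravo, Comet, Delta are pairwise disjoint (Bravo={1,5}; Comet={3,4}; Delta={2,7}).
Every remaining group overlaps one of these, and no 4 of the listed groups are pairwise disjoint, so 3 is the maximum.

3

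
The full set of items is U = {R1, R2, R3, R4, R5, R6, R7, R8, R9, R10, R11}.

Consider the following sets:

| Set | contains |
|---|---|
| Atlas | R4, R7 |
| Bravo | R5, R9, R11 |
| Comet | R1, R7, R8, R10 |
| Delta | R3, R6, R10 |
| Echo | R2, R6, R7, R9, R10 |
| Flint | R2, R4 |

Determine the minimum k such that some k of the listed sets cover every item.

4

Bravo and Comet and Delta and Flint together: Bravo ∪ Comet ∪ Delta ∪ Flint = {R1, R2, R3, R4, R5, R6, R7, R8, R9, R10, R11} — every item is covered.
Only Comet contains R1, so Comet is forced; the remaining 7 items need at least 3 more sets (each remaining set adds at most 3) — so at least 4 sets are needed, and 4 is optimal.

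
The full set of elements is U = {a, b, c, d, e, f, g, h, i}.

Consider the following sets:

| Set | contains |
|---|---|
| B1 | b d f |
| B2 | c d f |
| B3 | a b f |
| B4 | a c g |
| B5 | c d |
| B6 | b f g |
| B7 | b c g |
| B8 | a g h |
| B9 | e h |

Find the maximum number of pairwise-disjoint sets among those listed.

3

B5, B6, B9 are pairwise disjoint (B5={c,d}; B6={b,f,g}; B9={e,h}).
Every remaining set overlaps one of these, and no 4 of the listed sets are pairwise disjoint, so 3 is the maximum.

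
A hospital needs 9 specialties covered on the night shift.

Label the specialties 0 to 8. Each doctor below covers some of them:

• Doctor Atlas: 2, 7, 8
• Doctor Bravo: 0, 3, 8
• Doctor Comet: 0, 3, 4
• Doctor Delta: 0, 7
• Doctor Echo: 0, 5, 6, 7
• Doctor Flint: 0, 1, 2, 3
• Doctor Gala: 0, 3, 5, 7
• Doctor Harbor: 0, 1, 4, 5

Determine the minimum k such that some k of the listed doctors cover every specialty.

Take {Atlas, Bravo, Echo, Harbor}. Their union is {0, 1, 2, 3, 4, 5, 6, 7, 8}, which is all 9 specialties.
No 3 of the 8 doctors cover everything (all 56 combinations miss at least one specialty), so 4 is optimal.

4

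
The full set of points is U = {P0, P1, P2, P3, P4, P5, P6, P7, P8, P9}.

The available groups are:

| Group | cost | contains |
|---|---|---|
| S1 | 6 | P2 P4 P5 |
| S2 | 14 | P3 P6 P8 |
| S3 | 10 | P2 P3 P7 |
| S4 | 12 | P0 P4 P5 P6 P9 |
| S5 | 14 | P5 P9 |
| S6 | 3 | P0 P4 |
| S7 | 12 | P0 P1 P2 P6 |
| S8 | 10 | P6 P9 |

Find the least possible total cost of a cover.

48

S2, S3, S4, S7 together cover every point (S2 ∪ S3 ∪ S4 ∪ S7 = {P0, P1, P2, P3, P4, P5, P6, P7, P8, P9}); total cost 14 + 10 + 12 + 12 = 48.
The greedy pick S6, S1, S2, S3, S8, S7 costs 55; no covering selection beats 48.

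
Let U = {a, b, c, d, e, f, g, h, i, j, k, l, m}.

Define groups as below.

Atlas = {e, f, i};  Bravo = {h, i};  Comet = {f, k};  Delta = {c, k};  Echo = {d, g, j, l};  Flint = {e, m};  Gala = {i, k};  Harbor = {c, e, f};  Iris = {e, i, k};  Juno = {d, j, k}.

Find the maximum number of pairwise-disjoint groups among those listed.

4

Bravo, Comet, Echo, Flint are pairwise disjoint (Bravo={h,i}; Comet={f,k}; Echo={d,g,j,l}; Flint={e,m}).
Every remaining group overlaps one of these, and no 5 of the listed groups are pairwise disjoint, so 4 is the maximum.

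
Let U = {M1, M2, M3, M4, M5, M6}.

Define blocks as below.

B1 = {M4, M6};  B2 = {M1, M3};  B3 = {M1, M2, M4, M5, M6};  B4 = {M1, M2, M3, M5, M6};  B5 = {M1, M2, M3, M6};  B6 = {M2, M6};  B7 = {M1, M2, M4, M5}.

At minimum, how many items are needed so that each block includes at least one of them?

2

Take H = {M1, M6}. Each listed block contains at least one of these, so H is a hitting set of size 2.
The blocks B2, B6 are pairwise disjoint, so any hitting set needs a separate item for each — at least 2. Hence 2 is optimal.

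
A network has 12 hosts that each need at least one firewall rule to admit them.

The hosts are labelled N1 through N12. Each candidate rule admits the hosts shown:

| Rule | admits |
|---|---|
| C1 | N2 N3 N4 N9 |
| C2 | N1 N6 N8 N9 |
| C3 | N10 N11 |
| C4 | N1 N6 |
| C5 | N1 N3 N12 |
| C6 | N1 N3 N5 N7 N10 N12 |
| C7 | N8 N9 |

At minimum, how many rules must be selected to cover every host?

C1 and C2 and C3 and C6 together: C1 ∪ C2 ∪ C3 ∪ C6 = {N1, N2, N3, N4, N5, N6, N7, N8, N9, N10, N11, N12} — every host is covered.
No 3 of the 7 rules cover everything (all 35 combinations miss at least one host), so 4 is optimal.

4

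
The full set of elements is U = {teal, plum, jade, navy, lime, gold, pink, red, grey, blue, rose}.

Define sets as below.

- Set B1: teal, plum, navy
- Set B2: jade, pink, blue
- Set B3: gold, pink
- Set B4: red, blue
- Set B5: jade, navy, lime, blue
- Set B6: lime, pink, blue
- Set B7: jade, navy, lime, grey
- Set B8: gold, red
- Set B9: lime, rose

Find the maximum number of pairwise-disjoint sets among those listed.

B1, B3, B4, B9 are pairwise disjoint (B1={teal,plum,navy}; B3={gold,pink}; B4={red,blue}; B9={lime,rose}).
Every remaining set overlaps one of these, and no 5 of the listed sets are pairwise disjoint, so 4 is the maximum.

4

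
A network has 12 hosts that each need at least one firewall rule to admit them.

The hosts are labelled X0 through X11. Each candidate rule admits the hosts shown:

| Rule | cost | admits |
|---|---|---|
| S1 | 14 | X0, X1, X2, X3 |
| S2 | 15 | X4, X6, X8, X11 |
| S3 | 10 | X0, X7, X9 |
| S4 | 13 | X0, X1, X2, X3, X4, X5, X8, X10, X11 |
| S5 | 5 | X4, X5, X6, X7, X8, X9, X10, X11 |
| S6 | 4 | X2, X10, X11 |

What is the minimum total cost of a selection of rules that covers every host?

18

S4, S5 together cover every host (S4 ∪ S5 = {X0, X1, X2, X3, X4, X5, X6, X7, X8, X9, X10, X11}); total cost 13 + 5 = 18.
No covering selection has total cost below 18.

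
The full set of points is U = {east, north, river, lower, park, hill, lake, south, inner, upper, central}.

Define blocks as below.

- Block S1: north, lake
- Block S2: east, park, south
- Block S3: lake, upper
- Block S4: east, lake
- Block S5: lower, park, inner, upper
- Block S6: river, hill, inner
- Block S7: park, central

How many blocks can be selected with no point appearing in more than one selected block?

3

S4, S6, S7 are pairwise disjoint (S4={east,lake}; S6={river,hill,inner}; S7={park,central}).
Every remaining block overlaps one of these, and no 4 of the listed blocks are pairwise disjoint, so 3 is the maximum.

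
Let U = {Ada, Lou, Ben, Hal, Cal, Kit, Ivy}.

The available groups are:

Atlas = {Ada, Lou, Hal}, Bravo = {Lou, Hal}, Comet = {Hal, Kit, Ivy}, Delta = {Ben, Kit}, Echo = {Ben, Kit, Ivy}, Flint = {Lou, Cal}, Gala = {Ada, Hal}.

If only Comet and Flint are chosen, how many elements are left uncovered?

2

Union of Comet, Flint = {Lou, Hal, Cal, Kit, Ivy}.
Not covered: Ada, Ben — 2 elements.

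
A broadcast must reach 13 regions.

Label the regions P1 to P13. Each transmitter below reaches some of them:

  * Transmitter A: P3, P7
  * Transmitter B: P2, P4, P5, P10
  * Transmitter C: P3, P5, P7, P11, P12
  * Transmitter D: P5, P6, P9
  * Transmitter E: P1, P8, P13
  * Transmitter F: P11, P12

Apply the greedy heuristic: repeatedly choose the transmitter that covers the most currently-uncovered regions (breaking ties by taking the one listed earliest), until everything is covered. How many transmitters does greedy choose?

4

Greedy: pick C (covers 5 new) → pick B (covers 3 new) → pick E (covers 3 new) → pick D (covers 2 new). Total picks: 4.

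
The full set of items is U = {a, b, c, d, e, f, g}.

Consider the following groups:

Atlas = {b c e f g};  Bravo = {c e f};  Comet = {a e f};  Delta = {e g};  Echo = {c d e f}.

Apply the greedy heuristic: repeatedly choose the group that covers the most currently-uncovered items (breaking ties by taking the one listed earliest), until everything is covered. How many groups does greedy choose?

3

Greedy: pick Atlas (covers 5 new) → pick Comet (covers 1 new) → pick Echo (covers 1 new). Total picks: 3.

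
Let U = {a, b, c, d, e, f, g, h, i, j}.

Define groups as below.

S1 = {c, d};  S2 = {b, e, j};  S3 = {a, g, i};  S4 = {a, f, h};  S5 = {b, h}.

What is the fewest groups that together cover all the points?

S1 and S2 and S3 and S4 together: S1 ∪ S2 ∪ S3 ∪ S4 = {a, b, c, d, e, f, g, h, i, j} — every point is covered.
Each group has at most 3 points, and 3·3 = 9 < 10 — so at least 4 groups are needed, and 4 is optimal.

4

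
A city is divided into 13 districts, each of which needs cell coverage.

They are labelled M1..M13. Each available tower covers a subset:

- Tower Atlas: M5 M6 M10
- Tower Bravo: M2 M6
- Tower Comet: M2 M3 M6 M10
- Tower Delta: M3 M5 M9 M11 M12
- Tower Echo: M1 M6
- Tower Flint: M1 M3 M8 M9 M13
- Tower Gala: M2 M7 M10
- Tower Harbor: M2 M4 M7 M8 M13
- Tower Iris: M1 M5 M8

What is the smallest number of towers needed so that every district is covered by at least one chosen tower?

4

Atlas and Delta and Echo and Harbor together: Atlas ∪ Delta ∪ Echo ∪ Harbor = {M1, M2, M3, M4, M5, M6, M7, M8, M9, M10, M11, M12, M13} — every district is covered.
No 3 of the 9 towers cover everything (all 84 combinations miss at least one district), so 4 is optimal.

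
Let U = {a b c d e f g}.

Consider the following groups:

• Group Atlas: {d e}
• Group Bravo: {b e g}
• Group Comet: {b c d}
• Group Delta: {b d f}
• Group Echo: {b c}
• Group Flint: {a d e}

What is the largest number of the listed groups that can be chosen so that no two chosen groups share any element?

Echo, Flint are pairwise disjoint (Echo={b,c}; Flint={a,d,e}).
Every remaining group overlaps one of these, and no 3 of the listed groups are pairwise disjoint, so 2 is the maximum.

2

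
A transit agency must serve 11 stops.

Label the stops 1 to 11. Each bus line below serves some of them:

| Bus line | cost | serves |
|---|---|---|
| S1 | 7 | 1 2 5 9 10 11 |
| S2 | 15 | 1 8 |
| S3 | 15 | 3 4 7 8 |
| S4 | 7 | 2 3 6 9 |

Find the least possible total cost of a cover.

S1, S3, S4 together cover every stop (S1 ∪ S3 ∪ S4 = {1, 2, 3, 4, 5, 6, 7, 8, 9, 10, 11}); total cost 7 + 15 + 7 = 29.
No covering selection has total cost below 29.

29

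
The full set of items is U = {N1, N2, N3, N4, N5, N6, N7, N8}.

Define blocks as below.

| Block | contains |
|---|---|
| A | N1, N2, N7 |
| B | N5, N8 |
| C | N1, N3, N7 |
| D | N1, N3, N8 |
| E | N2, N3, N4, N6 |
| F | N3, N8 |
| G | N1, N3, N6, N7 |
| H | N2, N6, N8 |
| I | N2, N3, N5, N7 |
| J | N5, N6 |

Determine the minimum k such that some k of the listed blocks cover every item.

3

Take {D, E, I}. Their union is {N1, N2, N3, N4, N5, N6, N7, N8}, which is all 8 items.
Only E contains N4, so E is forced; the remaining 4 items need at least 2 more blocks (each remaining block adds at most 2) — so at least 3 blocks are needed, and 3 is optimal.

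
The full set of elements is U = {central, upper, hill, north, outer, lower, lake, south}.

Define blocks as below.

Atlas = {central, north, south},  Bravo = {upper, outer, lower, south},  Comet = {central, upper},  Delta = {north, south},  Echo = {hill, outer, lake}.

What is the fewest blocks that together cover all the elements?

3

Take {Atlas, Bravo, Echo}. Their union is {central, upper, hill, north, outer, lower, lake, south}, which is all 8 elements.
Only Echo contains hill, so Echo is forced; the remaining 5 elements need at least 2 more blocks (each remaining block adds at most 3) — so at least 3 blocks are needed, and 3 is optimal.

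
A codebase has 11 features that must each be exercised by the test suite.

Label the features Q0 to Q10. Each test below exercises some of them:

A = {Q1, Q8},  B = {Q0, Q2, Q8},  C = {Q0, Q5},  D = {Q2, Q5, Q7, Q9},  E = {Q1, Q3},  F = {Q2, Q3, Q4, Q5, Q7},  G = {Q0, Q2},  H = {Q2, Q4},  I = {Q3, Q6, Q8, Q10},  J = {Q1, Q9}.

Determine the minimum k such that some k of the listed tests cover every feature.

4

C and F and I and J together: C ∪ F ∪ I ∪ J = {Q0, Q1, Q2, Q3, Q4, Q5, Q6, Q7, Q8, Q9, Q10} — every feature is covered.
No 3 of the 10 tests cover everything (all 120 combinations miss at least one feature), so 4 is optimal.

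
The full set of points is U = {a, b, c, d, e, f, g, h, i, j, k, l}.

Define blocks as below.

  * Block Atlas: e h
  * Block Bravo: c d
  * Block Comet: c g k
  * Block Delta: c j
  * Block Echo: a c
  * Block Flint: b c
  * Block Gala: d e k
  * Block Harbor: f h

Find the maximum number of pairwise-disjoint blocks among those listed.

Flint, Gala, Harbor are pairwise disjoint (Flint={b,c}; Gala={d,e,k}; Harbor={f,h}).
Every remaining block overlaps one of these, and no 4 of the listed blocks are pairwise disjoint, so 3 is the maximum.

3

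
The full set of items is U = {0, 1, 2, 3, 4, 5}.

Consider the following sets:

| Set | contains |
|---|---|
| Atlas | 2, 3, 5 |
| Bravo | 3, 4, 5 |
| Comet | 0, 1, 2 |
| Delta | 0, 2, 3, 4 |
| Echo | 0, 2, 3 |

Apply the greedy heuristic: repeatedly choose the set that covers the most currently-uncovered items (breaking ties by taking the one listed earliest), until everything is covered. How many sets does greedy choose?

3

Greedy: pick Delta (covers 4 new) → pick Atlas (covers 1 new) → pick Comet (covers 1 new). Total picks: 3.
(The true minimum cover uses only 2 sets, so greedy is not optimal here.)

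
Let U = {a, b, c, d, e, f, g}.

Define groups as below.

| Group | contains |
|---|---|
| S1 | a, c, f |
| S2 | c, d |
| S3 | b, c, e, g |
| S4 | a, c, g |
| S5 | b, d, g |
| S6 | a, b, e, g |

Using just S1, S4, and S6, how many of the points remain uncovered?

Union of S1, S4, S6 = {a, b, c, e, f, g}.
Not covered: d — 1 point.

1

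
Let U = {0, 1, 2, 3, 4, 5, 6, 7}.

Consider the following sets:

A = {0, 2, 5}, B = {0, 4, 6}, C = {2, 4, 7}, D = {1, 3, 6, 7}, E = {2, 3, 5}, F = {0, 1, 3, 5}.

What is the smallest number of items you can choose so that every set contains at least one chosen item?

3

The 3 items {2, 3, 6} hit every set.
No choice of 2 items meets every set, so 3 is the minimum.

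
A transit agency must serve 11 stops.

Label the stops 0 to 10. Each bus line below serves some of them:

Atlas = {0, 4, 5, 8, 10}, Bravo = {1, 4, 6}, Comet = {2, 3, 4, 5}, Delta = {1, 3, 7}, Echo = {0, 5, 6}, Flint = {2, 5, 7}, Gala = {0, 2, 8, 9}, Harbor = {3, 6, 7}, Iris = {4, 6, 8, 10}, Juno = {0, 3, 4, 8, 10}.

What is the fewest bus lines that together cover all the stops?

Atlas and Delta and Echo and Gala together: Atlas ∪ Delta ∪ Echo ∪ Gala = {0, 1, 2, 3, 4, 5, 6, 7, 8, 9, 10} — every stop is covered.
Only Gala contains 9, so Gala is forced; the remaining 7 stops need at least 3 more bus lines (each remaining bus line adds at most 3) — so at least 4 bus lines are needed, and 4 is optimal.

4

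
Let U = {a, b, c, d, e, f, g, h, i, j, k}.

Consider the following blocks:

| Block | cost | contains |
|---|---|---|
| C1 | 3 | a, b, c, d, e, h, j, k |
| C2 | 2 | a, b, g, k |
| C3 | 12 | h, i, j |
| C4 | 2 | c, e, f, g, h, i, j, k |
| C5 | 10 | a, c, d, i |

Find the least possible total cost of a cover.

C1, C4 together cover every element (C1 ∪ C4 = {a, b, c, d, e, f, g, h, i, j, k}); total cost 3 + 2 = 5.
No covering selection has total cost below 5.

5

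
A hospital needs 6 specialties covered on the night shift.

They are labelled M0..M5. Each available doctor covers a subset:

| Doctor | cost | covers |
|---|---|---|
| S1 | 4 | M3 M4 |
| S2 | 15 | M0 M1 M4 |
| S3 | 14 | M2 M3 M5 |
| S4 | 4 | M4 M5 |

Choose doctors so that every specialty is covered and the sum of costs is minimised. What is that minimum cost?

S2, S3 together cover every specialty (S2 ∪ S3 = {M0, M1, M2, M3, M4, M5}); total cost 15 + 14 = 29.
The greedy pick S1, S4, S2, S3 costs 37; no covering selection beats 29.

29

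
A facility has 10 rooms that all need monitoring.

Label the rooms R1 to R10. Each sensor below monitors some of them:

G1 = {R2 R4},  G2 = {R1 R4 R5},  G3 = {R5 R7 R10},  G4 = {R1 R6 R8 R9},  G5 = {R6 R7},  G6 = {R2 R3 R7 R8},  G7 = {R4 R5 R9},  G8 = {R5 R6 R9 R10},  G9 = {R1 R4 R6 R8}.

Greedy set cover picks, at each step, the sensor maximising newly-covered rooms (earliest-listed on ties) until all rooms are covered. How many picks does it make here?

4

Greedy: pick G4 (covers 4 new) → pick G3 (covers 3 new) → pick G1 (covers 2 new) → pick G6 (covers 1 new). Total picks: 4.
(The true minimum cover uses only 3 sensors, so greedy is not optimal here.)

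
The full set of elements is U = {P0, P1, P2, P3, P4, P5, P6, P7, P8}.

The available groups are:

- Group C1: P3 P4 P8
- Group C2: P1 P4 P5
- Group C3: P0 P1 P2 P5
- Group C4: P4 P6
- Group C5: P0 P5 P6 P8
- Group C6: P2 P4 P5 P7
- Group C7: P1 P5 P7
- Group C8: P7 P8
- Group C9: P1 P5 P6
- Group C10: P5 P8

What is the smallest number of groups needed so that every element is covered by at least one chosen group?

C1 and C3 and C5 and C6 together: C1 ∪ C3 ∪ C5 ∪ C6 = {P0, P1, P2, P3, P4, P5, P6, P7, P8} — every element is covered.
No 3 of the 10 groups cover everything (all 120 combinations miss at least one element), so 4 is optimal.

4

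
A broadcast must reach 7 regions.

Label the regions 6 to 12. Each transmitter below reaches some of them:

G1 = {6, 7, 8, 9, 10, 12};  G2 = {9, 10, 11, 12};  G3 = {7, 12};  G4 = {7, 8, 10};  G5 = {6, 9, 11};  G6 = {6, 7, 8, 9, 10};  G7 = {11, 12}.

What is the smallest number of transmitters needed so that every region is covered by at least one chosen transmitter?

G1 and G2 together: G1 ∪ G2 = {6, 7, 8, 9, 10, 11, 12} — every region is covered.
No single transmitter has all 7 regions (the largest, G1, has 6), so 2 is optimal.

2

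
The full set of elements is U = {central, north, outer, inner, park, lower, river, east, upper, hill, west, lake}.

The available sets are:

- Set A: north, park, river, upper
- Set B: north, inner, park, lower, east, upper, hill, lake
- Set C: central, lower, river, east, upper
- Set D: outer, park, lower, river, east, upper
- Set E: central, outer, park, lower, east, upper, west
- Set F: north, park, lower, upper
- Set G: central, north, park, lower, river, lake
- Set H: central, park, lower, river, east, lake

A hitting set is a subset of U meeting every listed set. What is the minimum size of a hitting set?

Take T = {central, upper}. Each listed set contains at least one of these, so T is a hitting set of size 2.
No single element lies in every set, so at least 2 are needed and 2 is optimal.

2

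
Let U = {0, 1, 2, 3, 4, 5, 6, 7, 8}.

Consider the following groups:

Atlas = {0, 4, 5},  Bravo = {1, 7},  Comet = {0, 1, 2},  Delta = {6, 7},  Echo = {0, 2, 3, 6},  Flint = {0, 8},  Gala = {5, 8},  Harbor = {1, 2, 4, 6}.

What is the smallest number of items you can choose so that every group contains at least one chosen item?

The 4 items {0, 1, 5, 7} hit every group.
No choice of 3 items meets every group, so 4 is the minimum.

4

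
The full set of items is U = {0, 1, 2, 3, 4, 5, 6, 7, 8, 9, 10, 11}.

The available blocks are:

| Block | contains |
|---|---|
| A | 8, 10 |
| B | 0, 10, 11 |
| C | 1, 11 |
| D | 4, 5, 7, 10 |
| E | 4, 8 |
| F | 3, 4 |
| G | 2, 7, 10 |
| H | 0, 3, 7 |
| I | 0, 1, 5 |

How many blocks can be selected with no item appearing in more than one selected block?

3

F, G, I are pairwise disjoint (F={3,4}; G={2,7,10}; I={0,1,5}).
Every remaining block overlaps one of these, and no 4 of the listed blocks are pairwise disjoint, so 3 is the maximum.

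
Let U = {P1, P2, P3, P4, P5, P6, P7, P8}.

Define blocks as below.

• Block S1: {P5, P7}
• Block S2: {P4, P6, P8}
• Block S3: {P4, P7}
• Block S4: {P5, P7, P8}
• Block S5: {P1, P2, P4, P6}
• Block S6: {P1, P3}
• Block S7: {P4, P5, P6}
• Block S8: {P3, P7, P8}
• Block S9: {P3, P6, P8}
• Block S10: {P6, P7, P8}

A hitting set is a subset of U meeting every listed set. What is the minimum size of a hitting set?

3

Take H = {P1, P6, P7}. Each listed block contains at least one of these, so H is a hitting set of size 3.
The blocks S1, S2, S6 are pairwise disjoint, so any hitting set needs a separate item for each — at least 3. Hence 3 is optimal.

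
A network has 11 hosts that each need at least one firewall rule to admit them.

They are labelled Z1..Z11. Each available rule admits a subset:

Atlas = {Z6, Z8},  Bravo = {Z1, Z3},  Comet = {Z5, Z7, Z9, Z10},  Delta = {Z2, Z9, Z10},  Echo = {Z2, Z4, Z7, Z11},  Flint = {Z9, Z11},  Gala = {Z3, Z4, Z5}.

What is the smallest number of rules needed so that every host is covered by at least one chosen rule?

4

Take {Atlas, Bravo, Comet, Echo}. Their union is {Z1, Z2, Z3, Z4, Z5, Z6, Z7, Z8, Z9, Z10, Z11}, which is all 11 hosts.
Only Bravo contains Z1, so Bravo is forced; the remaining 9 hosts need at least 3 more rules (each remaining rule adds at most 4) — so at least 4 rules are needed, and 4 is optimal.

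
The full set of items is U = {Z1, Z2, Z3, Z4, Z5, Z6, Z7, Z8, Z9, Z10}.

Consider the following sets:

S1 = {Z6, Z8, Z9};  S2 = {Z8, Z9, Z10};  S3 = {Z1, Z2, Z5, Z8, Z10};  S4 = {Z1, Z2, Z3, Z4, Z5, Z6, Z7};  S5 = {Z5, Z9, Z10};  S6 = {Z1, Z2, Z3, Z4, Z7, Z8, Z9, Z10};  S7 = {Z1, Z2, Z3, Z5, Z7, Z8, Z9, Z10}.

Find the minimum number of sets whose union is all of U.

S4 and S7 together: S4 ∪ S7 = {Z1, Z2, Z3, Z4, Z5, Z6, Z7, Z8, Z9, Z10} — every item is covered.
No single set has all 10 items (the largest, S6, has 8), so 2 is optimal.

2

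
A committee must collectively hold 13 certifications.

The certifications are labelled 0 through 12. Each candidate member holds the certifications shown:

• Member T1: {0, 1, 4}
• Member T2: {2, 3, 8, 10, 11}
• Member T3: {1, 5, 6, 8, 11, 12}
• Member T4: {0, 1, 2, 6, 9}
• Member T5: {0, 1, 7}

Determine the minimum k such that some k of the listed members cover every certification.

5

T1 and T2 and T3 and T4 and T5 together: T1 ∪ T2 ∪ T3 ∪ T4 ∪ T5 = {0, 1, 2, 3, 4, 5, 6, 7, 8, 9, 10, 11, 12} — every certification is covered.
No 4 of the 5 members cover everything (all 5 combinations miss at least one certification), so 5 is optimal.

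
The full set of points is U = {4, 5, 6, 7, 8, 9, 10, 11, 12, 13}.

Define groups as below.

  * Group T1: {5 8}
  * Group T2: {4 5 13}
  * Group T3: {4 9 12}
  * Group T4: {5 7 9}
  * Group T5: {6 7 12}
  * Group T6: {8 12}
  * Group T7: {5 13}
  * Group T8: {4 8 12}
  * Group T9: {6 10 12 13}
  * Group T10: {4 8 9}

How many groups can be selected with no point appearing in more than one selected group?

3

T5, T7, T10 are pairwise disjoint (T5={6,7,12}; T7={5,13}; T10={4,8,9}).
Every remaining group overlaps one of these, and no 4 of the listed groups are pairwise disjoint, so 3 is the maximum.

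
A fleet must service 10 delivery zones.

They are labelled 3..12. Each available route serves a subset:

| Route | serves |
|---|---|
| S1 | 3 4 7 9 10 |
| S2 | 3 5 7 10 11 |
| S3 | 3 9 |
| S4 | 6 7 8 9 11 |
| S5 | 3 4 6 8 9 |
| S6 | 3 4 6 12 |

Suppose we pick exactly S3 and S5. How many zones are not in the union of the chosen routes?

5

Union of S3, S5 = {3, 4, 6, 8, 9}.
Not covered: 5, 7, 10, 11, 12 — 5 zones.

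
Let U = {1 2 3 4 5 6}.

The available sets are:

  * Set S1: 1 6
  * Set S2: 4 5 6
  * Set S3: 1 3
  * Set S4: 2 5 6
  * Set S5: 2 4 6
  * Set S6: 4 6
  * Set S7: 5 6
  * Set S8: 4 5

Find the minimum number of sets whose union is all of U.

3

S3, S4, and S6 cover everything between them: the union {1, 2, 3, 4, 5, 6} is all of U.
Only S3 contains 3, so S3 is forced; the remaining 4 points need at least 2 more sets (each remaining set adds at most 3) — so at least 3 sets are needed, and 3 is optimal.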